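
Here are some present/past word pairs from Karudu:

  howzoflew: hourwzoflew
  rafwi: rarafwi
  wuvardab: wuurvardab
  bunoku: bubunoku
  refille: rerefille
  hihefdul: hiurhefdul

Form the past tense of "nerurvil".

"nerurvil" ends in a consonant. The stems ending in a consonant (howzoflew → hourwzoflew, hihefdul → hiurhefdul, wuvardab → wuurvardab) insert -ur- after the first vowel.
The other pattern: stems ending in a vowel repeat the first consonant+vowel as a prefix.
So nerurvil → neurrurvil.

neurrurvil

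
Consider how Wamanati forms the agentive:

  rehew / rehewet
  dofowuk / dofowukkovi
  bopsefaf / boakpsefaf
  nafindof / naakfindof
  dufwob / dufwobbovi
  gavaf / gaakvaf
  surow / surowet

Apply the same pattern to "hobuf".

surow and nafindof both have last vowel 'o' yet inflect differently (surowet, naakfindof), so the last vowel is not what conditions the rule; the final letter is.
"hobuf" ends in -f. The stems ending in -f (gavaf → gaakvaf, bopsefaf → boakpsefaf, nafindof → naakfindof) insert -ak- after the first vowel.
The other patterns: stems ending in -w add -et; stems ending in -b or -k double the final consonant and add -ovi.
So hobuf → hoakbuf.

hoakbuf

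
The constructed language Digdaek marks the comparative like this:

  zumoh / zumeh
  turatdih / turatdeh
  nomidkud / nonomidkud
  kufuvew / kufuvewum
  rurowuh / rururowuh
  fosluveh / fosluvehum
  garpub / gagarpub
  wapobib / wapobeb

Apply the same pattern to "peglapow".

fosluveh and rurowuh both end in -h yet inflect differently (fosluvehum, rururowuh), so the final letter is not what conditions the rule; the last vowel is.
"peglapow" has last vowel 'o'. The one such stem in the data (zumoh → zumeh) changes the last vowel to 'e' (as do turatdih, wapobib), so the same rule applies.
The other patterns: stems whose last vowel is 'e' add -um; stems whose last vowel is 'u' repeat the first consonant+vowel as a prefix.
So peglapow → peglapew.

peglapew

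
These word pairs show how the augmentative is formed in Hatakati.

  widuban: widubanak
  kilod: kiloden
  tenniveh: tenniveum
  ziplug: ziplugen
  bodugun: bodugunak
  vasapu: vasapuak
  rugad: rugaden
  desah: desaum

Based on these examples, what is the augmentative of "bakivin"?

bakivinak

desah and widuban both have last vowel 'a' yet inflect differently (desaum, widubanak), so the last vowel is not what conditions the rule; the final letter is.
"bakivin" ends in -n. The stems ending in -n (bodugun → bodugunak, widuban → widubanak) add -ak.
So bakivin → bakivinak.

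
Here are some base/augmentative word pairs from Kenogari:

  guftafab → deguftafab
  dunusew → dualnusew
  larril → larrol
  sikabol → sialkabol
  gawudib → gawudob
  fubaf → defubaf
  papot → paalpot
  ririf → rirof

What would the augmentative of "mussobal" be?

gawudib and guftafab both end in -b yet inflect differently (gawudob, deguftafab), so the final letter is not what conditions the rule; the last vowel is.
"mussobal" has last vowel 'a'. The stems whose last vowel is 'a' (guftafab → deguftafab, fubaf → defubaf) add the prefix de-.
The other patterns: stems whose last vowel is 'i' change the last vowel to 'o'; stems whose last vowel is 'e' or 'o' insert -al- after the first vowel.
So mussobal → demussobal.

demussobal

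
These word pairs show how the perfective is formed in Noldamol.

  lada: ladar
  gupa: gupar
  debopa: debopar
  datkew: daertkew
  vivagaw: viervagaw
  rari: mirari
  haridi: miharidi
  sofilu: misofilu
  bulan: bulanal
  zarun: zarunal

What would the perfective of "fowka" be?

lada and vivagaw both have last vowel 'a' yet inflect differently (ladar, viervagaw), so the last vowel is not what conditions the rule; the final letter is.
"fowka" ends in -a. The stems ending in -a (lada → ladar, gupa → gupar, debopa → debopar) drop the final letter and add -ar.
So fowka → fowkar.

fowkar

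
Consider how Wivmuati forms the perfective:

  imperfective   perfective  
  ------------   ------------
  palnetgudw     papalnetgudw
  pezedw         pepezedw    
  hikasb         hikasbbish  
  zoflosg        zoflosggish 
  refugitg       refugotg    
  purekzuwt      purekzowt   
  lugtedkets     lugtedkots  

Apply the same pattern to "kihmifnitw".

kihmifnotw

zoflosg and refugitg both end in -g yet inflect differently (zoflosggish, refugotg), so the final letter is not what conditions the rule; the second-to-last letter is.
"kihmifnitw" has second-to-last letter 't'. The stems whose second-to-last letter is 't' (refugitg → refugotg, lugtedkets → lugtedkots) change the last vowel to 'o'.
The other patterns: stems whose second-to-last letter is 'd' repeat the first consonant+vowel as a prefix; stems whose second-to-last letter is 's' double the final consonant and add -ish.
So kihmifnitw → kihmifnotw.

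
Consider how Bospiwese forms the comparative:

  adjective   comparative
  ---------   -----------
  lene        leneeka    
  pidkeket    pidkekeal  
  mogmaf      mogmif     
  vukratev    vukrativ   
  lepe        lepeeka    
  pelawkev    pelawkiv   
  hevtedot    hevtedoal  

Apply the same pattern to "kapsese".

kapseseeka

"kapsese" ends in -e. The stems ending in -e (lepe → lepeeka, lene → leneeka) add -eka.
The other patterns: stems ending in -t drop the final letter and add -al; stems ending in -f or -v change the last vowel to 'i'.
So kapsese → kapseseeka.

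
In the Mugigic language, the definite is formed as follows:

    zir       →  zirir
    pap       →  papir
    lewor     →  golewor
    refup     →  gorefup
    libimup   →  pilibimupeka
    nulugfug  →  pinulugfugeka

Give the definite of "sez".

sezir

"sez" has 1 vowel. The stems with 1 vowel (zir → zirir, pap → papir) add -ir.
So sez → sezir.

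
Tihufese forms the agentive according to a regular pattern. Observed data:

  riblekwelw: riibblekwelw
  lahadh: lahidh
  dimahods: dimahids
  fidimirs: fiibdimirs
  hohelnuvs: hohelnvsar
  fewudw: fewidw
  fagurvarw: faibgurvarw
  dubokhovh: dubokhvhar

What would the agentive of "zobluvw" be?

zoblvwar

"zobluvw" has second-to-last letter 'v'. The stems whose second-to-last letter is 'v' (dubokhovh → dubokhvhar, hohelnuvs → hohelnvsar) delete the last vowel and add -ar.
So zobluvw → zoblvwar.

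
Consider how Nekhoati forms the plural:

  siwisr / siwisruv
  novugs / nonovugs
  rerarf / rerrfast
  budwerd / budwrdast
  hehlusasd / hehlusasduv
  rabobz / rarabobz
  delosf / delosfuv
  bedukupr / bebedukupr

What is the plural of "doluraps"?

dodoluraps

"doluraps" has second-to-last letter 'p'. The one such stem in the data (bedukupr → bebedukupr) repeats the first consonant+vowel as a prefix (as do rabobz, novugs), so the same rule applies.
The other patterns: stems whose second-to-last letter is 'r' delete the last vowel and add -ast; stems whose second-to-last letter is 's' add -uv.
So doluraps → dodoluraps.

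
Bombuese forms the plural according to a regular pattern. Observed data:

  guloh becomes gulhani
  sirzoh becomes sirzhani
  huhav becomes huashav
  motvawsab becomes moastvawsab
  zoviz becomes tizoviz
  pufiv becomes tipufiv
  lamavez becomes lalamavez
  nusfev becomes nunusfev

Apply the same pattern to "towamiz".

huhav and pufiv both end in -v yet inflect differently (huashav, tipufiv), so the final letter is not what conditions the rule; the last vowel is.
"towamiz" has last vowel 'i'. The stems whose last vowel is 'i' (zoviz → tizoviz, pufiv → tipufiv) add the prefix ti-.
The other patterns: stems whose last vowel is 'o' delete the last vowel and add -ani; stems whose last vowel is 'a' insert -as- after the first vowel; stems whose last vowel is 'e' repeat the first consonant+vowel as a prefix.
So towamiz → titowamiz.

titowamiz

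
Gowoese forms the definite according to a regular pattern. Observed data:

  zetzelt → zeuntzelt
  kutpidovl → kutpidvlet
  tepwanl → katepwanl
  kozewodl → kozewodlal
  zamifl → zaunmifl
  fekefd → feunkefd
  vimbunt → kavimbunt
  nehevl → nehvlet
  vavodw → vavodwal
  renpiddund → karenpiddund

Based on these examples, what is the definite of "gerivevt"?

"gerivevt" has second-to-last letter 'v'. The stems whose second-to-last letter is 'v' (nehevl → nehvlet, kutpidovl → kutpidvlet) delete the last vowel and add -et.
So gerivevt → gerivvtet.

gerivvtet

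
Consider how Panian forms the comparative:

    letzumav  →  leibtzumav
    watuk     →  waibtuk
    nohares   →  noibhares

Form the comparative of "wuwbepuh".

Every pair shown (letzumav → leibtzumav, watuk → waibtuk, nohares → noibhares) follows the same rule: insert -ib- after the first vowel.
So wuwbepuh → wuibwbepuh.

wuibwbepuh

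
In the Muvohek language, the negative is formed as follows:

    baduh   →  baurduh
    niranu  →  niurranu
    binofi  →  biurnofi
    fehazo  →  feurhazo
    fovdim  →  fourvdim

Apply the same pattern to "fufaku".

fuurfaku

Every pair shown (baduh → baurduh, niranu → niurranu, binofi → biurnofi, …) follows the same rule: insert -ur- after the first vowel.
So fufaku → fuurfaku.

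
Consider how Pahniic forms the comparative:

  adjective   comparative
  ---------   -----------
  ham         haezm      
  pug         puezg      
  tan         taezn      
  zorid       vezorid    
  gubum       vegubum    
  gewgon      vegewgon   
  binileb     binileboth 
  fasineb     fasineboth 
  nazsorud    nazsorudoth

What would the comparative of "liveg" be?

ham and gubum both end in -m yet inflect differently (haezm, vegubum), so the final letter is not what conditions the rule; the number of vowels is.
"liveg" has 2 vowels. The stems with 2 vowels (zorid → vezorid, gubum → vegubum, gewgon → vegewgon) add the prefix ve-.
The other patterns: stems with 1 vowel insert -ez- after the first vowel; stems with 3 vowels add -oth.
So liveg → veliveg.

veliveg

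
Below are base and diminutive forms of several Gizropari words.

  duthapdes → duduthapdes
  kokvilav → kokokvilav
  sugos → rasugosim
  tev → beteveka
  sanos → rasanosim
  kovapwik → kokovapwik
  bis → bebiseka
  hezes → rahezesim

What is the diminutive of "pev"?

bepeveka

bis and hezes both end in -s yet inflect differently (bebiseka, rahezesim), so the final letter is not what conditions the rule; the number of vowels is.
"pev" has 1 vowel. The stems with 1 vowel (tev → beteveka, bis → bebiseka) add be- … -eka around the stem.
The other patterns: stems with 2 vowels add ra- … -im around the stem; stems with 3 vowels repeat the first consonant+vowel as a prefix.
So pev → bepeveka.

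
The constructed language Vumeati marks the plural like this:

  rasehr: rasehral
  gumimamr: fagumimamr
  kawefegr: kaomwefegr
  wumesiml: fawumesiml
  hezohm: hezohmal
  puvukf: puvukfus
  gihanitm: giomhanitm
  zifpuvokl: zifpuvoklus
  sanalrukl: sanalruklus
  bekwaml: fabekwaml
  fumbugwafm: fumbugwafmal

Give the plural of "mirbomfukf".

rasehr and gumimamr both end in -r yet inflect differently (rasehral, fagumimamr), so the final letter is not what conditions the rule; the second-to-last letter is.
"mirbomfukf" has second-to-last letter 'k'. The stems whose second-to-last letter is 'k' (zifpuvokl → zifpuvoklus, sanalrukl → sanalruklus, puvukf → puvukfus) add -us.
The other patterns: stems whose second-to-last letter is 'f' or 'h' add -al; stems whose second-to-last letter is 'm' add the prefix fa-; stems whose second-to-last letter is 'g' or 't' insert -om- after the first vowel.
So mirbomfukf → mirbomfukfus.

mirbomfukfus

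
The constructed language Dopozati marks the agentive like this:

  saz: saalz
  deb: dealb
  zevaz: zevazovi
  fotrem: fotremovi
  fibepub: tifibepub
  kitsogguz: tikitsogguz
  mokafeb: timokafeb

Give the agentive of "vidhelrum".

saz and zevaz both end in -z yet inflect differently (saalz, zevazovi), so the final letter is not what conditions the rule; the number of vowels is.
"vidhelrum" has 3 vowels. The stems with 3 vowels (fibepub → tifibepub, kitsogguz → tikitsogguz, mokafeb → timokafeb) add the prefix ti-.
The other patterns: stems with 1 vowel insert -al- after the first vowel; stems with 2 vowels add -ovi.
So vidhelrum → tividhelrum.

tividhelrum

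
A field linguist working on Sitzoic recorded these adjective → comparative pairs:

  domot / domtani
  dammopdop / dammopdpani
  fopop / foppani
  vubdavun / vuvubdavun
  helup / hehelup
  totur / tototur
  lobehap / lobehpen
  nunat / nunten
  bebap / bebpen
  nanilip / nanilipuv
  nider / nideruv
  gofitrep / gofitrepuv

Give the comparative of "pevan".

dammopdop and helup both end in -p yet inflect differently (dammopdpani, hehelup), so the final letter is not what conditions the rule; the last vowel is.
"pevan" has last vowel 'a'. The stems whose last vowel is 'a' (lobehap → lobehpen, nunat → nunten, bebap → bebpen) delete the last vowel and add -en.
So pevan → pevnen.

pevnen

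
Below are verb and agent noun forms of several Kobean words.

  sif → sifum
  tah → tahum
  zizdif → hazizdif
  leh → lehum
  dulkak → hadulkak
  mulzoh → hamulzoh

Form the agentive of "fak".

"fak" has 1 vowel. The stems with 1 vowel (sif → sifum, leh → lehum, tah → tahum) add -um.
So fak → fakum.

fakum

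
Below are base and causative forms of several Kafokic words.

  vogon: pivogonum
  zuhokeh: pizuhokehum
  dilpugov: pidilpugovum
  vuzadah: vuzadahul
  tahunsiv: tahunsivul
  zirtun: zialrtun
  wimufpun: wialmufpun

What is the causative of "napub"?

naalpub

zuhokeh and vuzadah both end in -h yet inflect differently (pizuhokehum, vuzadahul), so the final letter is not what conditions the rule; the last vowel is.
"napub" has last vowel 'u'. The stems whose last vowel is 'u' (zirtun → zialrtun, wimufpun → wialmufpun) insert -al- after the first vowel.
So napub → naalpub.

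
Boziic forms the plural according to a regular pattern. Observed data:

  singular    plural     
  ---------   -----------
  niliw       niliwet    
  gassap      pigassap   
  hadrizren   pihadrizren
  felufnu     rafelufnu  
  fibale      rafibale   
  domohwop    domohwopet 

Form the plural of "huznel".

"huznel" begins with h-. The one such stem in the data (hadrizren → pihadrizren) adds the prefix pi-, so the same rule applies.
The other patterns: stems beginning with f- add the prefix ra-; stems beginning with d- or n- add -et.
So huznel → pihuznel.

pihuznel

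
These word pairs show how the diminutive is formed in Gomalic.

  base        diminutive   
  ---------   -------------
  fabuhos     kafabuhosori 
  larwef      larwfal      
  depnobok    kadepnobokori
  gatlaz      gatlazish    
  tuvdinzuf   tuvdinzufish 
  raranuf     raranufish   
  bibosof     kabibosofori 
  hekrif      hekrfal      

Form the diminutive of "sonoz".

larwef and bibosof both end in -f yet inflect differently (larwfal, kabibosofori), so the final letter is not what conditions the rule; the last vowel is.
"sonoz" has last vowel 'o'. The stems whose last vowel is 'o' (fabuhos → kafabuhosori, bibosof → kabibosofori, depnobok → kadepnobokori) add ka- … -ori around the stem.
So sonoz → kasonozori.

kasonozori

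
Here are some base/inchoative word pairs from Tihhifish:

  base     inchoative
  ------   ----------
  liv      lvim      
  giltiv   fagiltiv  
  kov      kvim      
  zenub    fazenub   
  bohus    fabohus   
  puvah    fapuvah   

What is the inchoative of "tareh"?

giltiv and kov both end in -v yet inflect differently (fagiltiv, kvim), so the final letter is not what conditions the rule; the number of vowels is.
"tareh" has 2 vowels. The stems with 2 vowels (zenub → fazenub, giltiv → fagiltiv, puvah → fapuvah) add the prefix fa-.
So tareh → fatareh.

fatareh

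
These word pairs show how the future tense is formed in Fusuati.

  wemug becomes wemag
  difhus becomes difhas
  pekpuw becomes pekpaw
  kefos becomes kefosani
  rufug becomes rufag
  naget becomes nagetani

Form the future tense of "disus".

disas

difhus and kefos both end in -s yet inflect differently (difhas, kefosani), so the final letter is not what conditions the rule; the last vowel is.
"disus" has last vowel 'u'. The stems whose last vowel is 'u' (wemug → wemag, pekpuw → pekpaw, rufug → rufag) change the last vowel to 'a'.
The other pattern: stems whose last vowel is 'e' or 'o' add -ani.
So disus → disas.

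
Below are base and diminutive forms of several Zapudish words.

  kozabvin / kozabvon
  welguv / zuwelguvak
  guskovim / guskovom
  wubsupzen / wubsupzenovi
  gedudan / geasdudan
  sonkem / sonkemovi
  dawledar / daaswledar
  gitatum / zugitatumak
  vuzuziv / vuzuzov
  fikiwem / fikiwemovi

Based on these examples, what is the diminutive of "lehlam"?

wubsupzen and kozabvin both end in -n yet inflect differently (wubsupzenovi, kozabvon), so the final letter is not what conditions the rule; the last vowel is.
"lehlam" has last vowel 'a'. The stems whose last vowel is 'a' (dawledar → daaswledar, gedudan → geasdudan) insert -as- after the first vowel.
So lehlam → leashlam.

leashlam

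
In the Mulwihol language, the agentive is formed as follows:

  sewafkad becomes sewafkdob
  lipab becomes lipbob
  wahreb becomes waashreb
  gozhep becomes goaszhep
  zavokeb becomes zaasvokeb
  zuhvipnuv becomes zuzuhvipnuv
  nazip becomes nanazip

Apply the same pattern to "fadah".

lipab and wahreb both end in -b yet inflect differently (lipbob, waashreb), so the final letter is not what conditions the rule; the last vowel is.
"fadah" has last vowel 'a'. The stems whose last vowel is 'a' (sewafkad → sewafkdob, lipab → lipbob) delete the last vowel and add -ob.
So fadah → fadhob.

fadhob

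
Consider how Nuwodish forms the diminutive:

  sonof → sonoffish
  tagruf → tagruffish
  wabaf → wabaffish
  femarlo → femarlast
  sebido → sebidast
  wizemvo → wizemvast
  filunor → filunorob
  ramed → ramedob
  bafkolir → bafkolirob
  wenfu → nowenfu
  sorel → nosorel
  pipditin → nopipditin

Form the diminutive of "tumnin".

sonof and femarlo both have last vowel 'o' yet inflect differently (sonoffish, femarlast), so the last vowel is not what conditions the rule; the final letter is.
"tumnin" ends in -n. The one such stem in the data (pipditin → nopipditin) adds the prefix no-, so the same rule applies.
The other patterns: stems ending in -f double the final consonant and add -ish; stems ending in -o drop the final letter and add -ast; stems ending in -d or -r add -ob.
So tumnin → notumnin.

notumnin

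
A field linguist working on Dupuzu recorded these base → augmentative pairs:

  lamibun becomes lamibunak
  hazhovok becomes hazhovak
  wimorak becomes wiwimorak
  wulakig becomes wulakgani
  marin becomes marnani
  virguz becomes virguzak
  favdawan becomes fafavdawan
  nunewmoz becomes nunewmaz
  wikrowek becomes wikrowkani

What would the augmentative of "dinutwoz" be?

dinutwaz

wikrowek and hazhovok both end in -k yet inflect differently (wikrowkani, hazhovak), so the final letter is not what conditions the rule; the last vowel is.
"dinutwoz" has last vowel 'o'. The stems whose last vowel is 'o' (nunewmoz → nunewmaz, hazhovok → hazhovak) change the last vowel to 'a'.
So dinutwoz → dinutwaz.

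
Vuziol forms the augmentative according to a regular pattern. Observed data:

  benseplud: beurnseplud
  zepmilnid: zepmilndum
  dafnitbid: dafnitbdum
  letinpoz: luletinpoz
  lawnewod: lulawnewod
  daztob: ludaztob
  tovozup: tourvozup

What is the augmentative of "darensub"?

benseplud and lawnewod both end in -d yet inflect differently (beurnseplud, lulawnewod), so the final letter is not what conditions the rule; the last vowel is.
"darensub" has last vowel 'u'. The stems whose last vowel is 'u' (tovozup → tourvozup, benseplud → beurnseplud) insert -ur- after the first vowel.
So darensub → daurrensub.

daurrensub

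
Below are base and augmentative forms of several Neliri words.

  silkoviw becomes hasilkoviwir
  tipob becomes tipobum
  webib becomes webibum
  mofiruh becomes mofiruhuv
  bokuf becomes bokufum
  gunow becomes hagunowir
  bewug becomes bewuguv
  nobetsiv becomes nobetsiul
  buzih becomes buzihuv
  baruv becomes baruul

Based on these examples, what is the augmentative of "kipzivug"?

"kipzivug" ends in -g. The one such stem in the data (bewug → bewuguv) adds -uv, so the same rule applies.
So kipzivug → kipzivuguv.

kipzivuguv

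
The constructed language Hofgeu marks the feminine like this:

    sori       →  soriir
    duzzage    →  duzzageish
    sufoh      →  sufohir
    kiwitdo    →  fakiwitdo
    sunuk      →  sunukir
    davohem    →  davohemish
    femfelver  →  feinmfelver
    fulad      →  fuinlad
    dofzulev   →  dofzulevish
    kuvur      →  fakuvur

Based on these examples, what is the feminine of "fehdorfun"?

feinhdorfun

"fehdorfun" begins with f-. The stems beginning with f- (femfelver → feinmfelver, fulad → fuinlad) insert -in- after the first vowel.
So fehdorfun → feinhdorfun.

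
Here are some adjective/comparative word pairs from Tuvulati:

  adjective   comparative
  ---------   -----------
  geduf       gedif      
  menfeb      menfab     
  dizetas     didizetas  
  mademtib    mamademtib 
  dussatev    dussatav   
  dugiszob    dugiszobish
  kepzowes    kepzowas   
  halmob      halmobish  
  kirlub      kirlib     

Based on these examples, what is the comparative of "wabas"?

wawabas

"wabas" has last vowel 'a'. The one such stem in the data (dizetas → didizetas) repeats the first consonant+vowel as a prefix (as does mademtib), so the same rule applies.
So wabas → wawabas.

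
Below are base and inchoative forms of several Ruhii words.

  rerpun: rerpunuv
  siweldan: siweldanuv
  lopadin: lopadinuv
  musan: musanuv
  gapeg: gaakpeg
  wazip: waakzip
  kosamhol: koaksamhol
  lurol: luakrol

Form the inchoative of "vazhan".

"vazhan" ends in -n. The stems ending in -n (rerpun → rerpunuv, siweldan → siweldanuv, lopadin → lopadinuv) add -uv.
The other pattern: stems ending in -g, -l or -p insert -ak- after the first vowel.
So vazhan → vazhanuv.

vazhanuv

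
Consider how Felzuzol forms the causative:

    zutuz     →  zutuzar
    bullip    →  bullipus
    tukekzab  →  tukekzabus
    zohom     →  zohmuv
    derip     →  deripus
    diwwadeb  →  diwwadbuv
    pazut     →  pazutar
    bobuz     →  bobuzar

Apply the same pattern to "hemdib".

tukekzab and diwwadeb both end in -b yet inflect differently (tukekzabus, diwwadbuv), so the final letter is not what conditions the rule; the last vowel is.
"hemdib" has last vowel 'i'. The stems whose last vowel is 'i' (derip → deripus, bullip → bullipus) add -us.
So hemdib → hemdibus.

hemdibus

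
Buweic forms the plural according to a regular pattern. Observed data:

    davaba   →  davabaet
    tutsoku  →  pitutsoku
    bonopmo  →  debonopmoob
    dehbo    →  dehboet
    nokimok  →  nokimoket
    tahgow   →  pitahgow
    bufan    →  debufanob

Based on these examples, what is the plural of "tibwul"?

pitibwul

bonopmo and dehbo both end in -o yet inflect differently (debonopmoob, dehboet), so the final letter is not what conditions the rule; the first letter is.
"tibwul" begins with t-. The stems beginning with t- (tutsoku → pitutsoku, tahgow → pitahgow) add the prefix pi-.
So tibwul → pitibwul.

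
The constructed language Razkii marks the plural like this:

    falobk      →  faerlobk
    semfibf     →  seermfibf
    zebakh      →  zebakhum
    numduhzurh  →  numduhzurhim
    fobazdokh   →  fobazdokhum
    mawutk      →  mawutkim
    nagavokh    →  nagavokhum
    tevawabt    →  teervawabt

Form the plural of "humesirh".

"humesirh" has second-to-last letter 'r'. The one such stem in the data (numduhzurh → numduhzurhim) adds -im, so the same rule applies.
So humesirh → humesirhim.

humesirhim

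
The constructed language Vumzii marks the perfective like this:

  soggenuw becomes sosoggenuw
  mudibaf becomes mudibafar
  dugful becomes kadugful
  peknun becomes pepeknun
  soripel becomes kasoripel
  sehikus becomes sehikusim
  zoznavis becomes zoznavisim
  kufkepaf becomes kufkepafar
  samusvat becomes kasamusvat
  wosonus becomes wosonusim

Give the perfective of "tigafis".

tigafisim

soggenuw and sehikus both have last vowel 'u' yet inflect differently (sosoggenuw, sehikusim), so the last vowel is not what conditions the rule; the final letter is.
"tigafis" ends in -s. The stems ending in -s (zoznavis → zoznavisim, sehikus → sehikusim, wosonus → wosonusim) add -im.
The other patterns: stems ending in -n or -w repeat the first consonant+vowel as a prefix; stems ending in -f add -ar; stems ending in -l or -t add the prefix ka-.
So tigafis → tigafisim.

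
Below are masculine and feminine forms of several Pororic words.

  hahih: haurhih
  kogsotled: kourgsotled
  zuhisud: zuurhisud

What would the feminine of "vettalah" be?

Every pair shown (hahih → haurhih, kogsotled → kourgsotled, zuhisud → zuurhisud) follows the same rule: insert -ur- after the first vowel.
So vettalah → veurttalah.

veurttalah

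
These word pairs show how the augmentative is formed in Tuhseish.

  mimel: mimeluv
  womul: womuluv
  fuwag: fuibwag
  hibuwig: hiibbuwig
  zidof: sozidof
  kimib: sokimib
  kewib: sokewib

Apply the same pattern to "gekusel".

"gekusel" ends in -l. The stems ending in -l (mimel → mimeluv, womul → womuluv) add -uv.
The other patterns: stems ending in -g insert -ib- after the first vowel; stems ending in -b or -f add the prefix so-.
So gekusel → gekuseluv.

gekuseluv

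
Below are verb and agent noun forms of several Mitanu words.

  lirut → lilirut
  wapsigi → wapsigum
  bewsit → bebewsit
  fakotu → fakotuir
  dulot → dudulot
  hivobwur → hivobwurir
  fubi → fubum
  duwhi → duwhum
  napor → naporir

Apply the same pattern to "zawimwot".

zazawimwot

wapsigi and bewsit both have last vowel 'i' yet inflect differently (wapsigum, bebewsit), so the last vowel is not what conditions the rule; the final letter is.
"zawimwot" ends in -t. The stems ending in -t (dulot → dudulot, lirut → lilirut, bewsit → bebewsit) repeat the first consonant+vowel as a prefix.
The other patterns: stems ending in -i drop the final letter and add -um; stems ending in -r or -u add -ir.
So zawimwot → zazawimwot.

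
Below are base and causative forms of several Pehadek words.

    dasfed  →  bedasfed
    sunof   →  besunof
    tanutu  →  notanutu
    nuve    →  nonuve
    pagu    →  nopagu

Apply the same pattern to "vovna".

novovna

dasfed and nuve both have last vowel 'e' yet inflect differently (bedasfed, nonuve), so the last vowel is not what conditions the rule; whether the stem ends in a vowel or a consonant is.
"vovna" ends in a vowel. The stems ending in a vowel (tanutu → notanutu, nuve → nonuve, pagu → nopagu) add the prefix no-.
So vovna → novovna.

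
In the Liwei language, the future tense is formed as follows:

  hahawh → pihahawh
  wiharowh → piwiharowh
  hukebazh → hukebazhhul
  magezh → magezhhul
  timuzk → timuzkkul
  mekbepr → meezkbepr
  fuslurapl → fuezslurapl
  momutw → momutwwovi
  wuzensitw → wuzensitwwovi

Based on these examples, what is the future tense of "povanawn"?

pipovanawn

"povanawn" has second-to-last letter 'w'. The stems whose second-to-last letter is 'w' (hahawh → pihahawh, wiharowh → piwiharowh) add the prefix pi-.
The other patterns: stems whose second-to-last letter is 'z' double the final consonant and add -ul; stems whose second-to-last letter is 'p' insert -ez- after the first vowel; stems whose second-to-last letter is 't' double the final consonant and add -ovi.
So povanawn → pipovanawn.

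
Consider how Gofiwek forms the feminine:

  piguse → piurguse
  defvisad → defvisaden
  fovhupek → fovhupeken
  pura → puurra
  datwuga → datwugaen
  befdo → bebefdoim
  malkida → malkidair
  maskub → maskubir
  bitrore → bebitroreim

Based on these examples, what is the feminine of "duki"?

dukien

malkida and pura both end in -a yet inflect differently (malkidair, puurra), so the final letter is not what conditions the rule; the first letter is.
"duki" begins with d-. The stems beginning with d- (datwuga → datwugaen, defvisad → defvisaden) add -en.
The other patterns: stems beginning with m- add -ir; stems beginning with p- insert -ur- after the first vowel; stems beginning with b- add be- … -im around the stem.
So duki → dukien.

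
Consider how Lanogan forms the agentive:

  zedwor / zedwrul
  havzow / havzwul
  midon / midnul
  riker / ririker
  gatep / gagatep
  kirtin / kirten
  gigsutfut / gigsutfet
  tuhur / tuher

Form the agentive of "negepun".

zedwor and riker both end in -r yet inflect differently (zedwrul, ririker), so the final letter is not what conditions the rule; the last vowel is.
"negepun" has last vowel 'u'. The stems whose last vowel is 'u' (gigsutfut → gigsutfet, tuhur → tuher) change the last vowel to 'e'.
So negepun → negepen.

negepen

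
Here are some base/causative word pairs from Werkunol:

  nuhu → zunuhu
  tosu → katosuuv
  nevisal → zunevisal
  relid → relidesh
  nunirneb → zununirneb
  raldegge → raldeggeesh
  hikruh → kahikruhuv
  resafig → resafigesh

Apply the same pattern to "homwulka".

nuhu and tosu both end in -u yet inflect differently (zunuhu, katosuuv), so the final letter is not what conditions the rule; the first letter is.
"homwulka" begins with h-. The one such stem in the data (hikruh → kahikruhuv) adds ka- … -uv around the stem, so the same rule applies.
So homwulka → kahomwulkauv.

kahomwulkauv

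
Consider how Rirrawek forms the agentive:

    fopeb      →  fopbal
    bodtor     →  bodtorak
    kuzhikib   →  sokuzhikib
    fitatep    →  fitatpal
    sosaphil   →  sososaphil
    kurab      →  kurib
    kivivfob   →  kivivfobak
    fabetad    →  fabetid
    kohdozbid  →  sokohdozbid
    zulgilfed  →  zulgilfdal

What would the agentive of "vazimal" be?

"vazimal" has last vowel 'a'. The stems whose last vowel is 'a' (fabetad → fabetid, kurab → kurib) change the last vowel to 'i'.
The other patterns: stems whose last vowel is 'i' add the prefix so-; stems whose last vowel is 'o' add -ak; stems whose last vowel is 'e' delete the last vowel and add -al.
So vazimal → vazimil.

vazimil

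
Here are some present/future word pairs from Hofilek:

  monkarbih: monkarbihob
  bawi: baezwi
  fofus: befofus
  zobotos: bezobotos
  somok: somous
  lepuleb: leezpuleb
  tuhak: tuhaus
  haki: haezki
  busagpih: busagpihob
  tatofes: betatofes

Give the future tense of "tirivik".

monkarbih and bawi both have last vowel 'i' yet inflect differently (monkarbihob, baezwi), so the last vowel is not what conditions the rule; the final letter is.
"tirivik" ends in -k. The stems ending in -k (tuhak → tuhaus, somok → somous) drop the final letter and add -us.
The other patterns: stems ending in -h add -ob; stems ending in -b or -i insert -ez- after the first vowel; stems ending in -s add the prefix be-.
So tirivik → tirivius.

tirivius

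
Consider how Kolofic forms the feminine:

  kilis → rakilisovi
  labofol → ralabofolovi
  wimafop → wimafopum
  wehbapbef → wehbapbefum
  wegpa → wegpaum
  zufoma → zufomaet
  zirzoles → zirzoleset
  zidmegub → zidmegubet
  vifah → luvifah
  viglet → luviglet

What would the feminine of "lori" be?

wegpa and zufoma both end in -a yet inflect differently (wegpaum, zufomaet), so the final letter is not what conditions the rule; the first letter is.
"lori" begins with l-. The one such stem in the data (labofol → ralabofolovi) adds ra- … -ovi around the stem, so the same rule applies.
The other patterns: stems beginning with w- add -um; stems beginning with z- add -et; stems beginning with v- add the prefix lu-.
So lori → raloriovi.

raloriovi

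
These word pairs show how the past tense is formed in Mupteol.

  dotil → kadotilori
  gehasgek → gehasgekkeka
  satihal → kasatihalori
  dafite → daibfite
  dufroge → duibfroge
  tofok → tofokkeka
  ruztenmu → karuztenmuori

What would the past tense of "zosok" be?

zosokkeka

gehasgek and dafite both have last vowel 'e' yet inflect differently (gehasgekkeka, daibfite), so the last vowel is not what conditions the rule; the final letter is.
"zosok" ends in -k. The stems ending in -k (gehasgek → gehasgekkeka, tofok → tofokkeka) double the final consonant and add -eka.
The other patterns: stems ending in -e insert -ib- after the first vowel; stems ending in -l or -u add ka- … -ori around the stem.
So zosok → zosokkeka.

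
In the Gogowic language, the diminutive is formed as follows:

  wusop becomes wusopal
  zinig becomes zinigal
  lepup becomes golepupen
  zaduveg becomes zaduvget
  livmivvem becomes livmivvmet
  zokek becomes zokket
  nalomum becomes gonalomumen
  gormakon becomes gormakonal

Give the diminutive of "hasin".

livmivvem and nalomum both end in -m yet inflect differently (livmivvmet, gonalomumen), so the final letter is not what conditions the rule; the last vowel is.
"hasin" has last vowel 'i'. The one such stem in the data (zinig → zinigal) adds -al, so the same rule applies.
The other patterns: stems whose last vowel is 'e' delete the last vowel and add -et; stems whose last vowel is 'u' add go- … -en around the stem.
So hasin → hasinal.

hasinal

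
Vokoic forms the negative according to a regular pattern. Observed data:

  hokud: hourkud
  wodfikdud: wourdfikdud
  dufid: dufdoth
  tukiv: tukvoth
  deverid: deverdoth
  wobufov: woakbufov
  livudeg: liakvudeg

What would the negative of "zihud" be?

ziurhud

hokud and dufid both end in -d yet inflect differently (hourkud, dufdoth), so the final letter is not what conditions the rule; the last vowel is.
"zihud" has last vowel 'u'. The stems whose last vowel is 'u' (hokud → hourkud, wodfikdud → wourdfikdud) insert -ur- after the first vowel.
The other patterns: stems whose last vowel is 'i' delete the last vowel and add -oth; stems whose last vowel is 'e' or 'o' insert -ak- after the first vowel.
So zihud → ziurhud.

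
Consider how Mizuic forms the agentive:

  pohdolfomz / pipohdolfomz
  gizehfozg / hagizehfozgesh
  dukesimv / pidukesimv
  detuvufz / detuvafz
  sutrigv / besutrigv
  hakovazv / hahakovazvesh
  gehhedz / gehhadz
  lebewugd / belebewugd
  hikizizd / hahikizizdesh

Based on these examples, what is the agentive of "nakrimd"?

"nakrimd" has second-to-last letter 'm'. The stems whose second-to-last letter is 'm' (pohdolfomz → pipohdolfomz, dukesimv → pidukesimv) add the prefix pi-.
The other patterns: stems whose second-to-last letter is 'g' add the prefix be-; stems whose second-to-last letter is 'z' add ha- … -esh around the stem; stems whose second-to-last letter is 'd' or 'f' change the last vowel to 'a'.
So nakrimd → pinakrimd.

pinakrimd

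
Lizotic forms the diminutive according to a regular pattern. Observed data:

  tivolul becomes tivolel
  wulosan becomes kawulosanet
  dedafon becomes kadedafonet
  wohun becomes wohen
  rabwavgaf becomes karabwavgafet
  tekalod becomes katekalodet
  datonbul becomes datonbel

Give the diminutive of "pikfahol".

kapikfaholet

wohun and dedafon both end in -n yet inflect differently (wohen, kadedafonet), so the final letter is not what conditions the rule; the last vowel is.
"pikfahol" has last vowel 'o'. The stems whose last vowel is 'o' (dedafon → kadedafonet, tekalod → katekalodet) add ka- … -et around the stem.
The other pattern: stems whose last vowel is 'u' change the last vowel to 'e'.
So pikfahol → kapikfaholet.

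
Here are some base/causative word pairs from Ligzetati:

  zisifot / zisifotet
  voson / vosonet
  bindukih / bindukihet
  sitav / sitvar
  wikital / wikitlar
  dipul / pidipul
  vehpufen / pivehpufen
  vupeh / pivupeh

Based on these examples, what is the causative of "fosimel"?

"fosimel" has last vowel 'e'. The stems whose last vowel is 'e' (vehpufen → pivehpufen, vupeh → pivupeh) add the prefix pi-.
The other patterns: stems whose last vowel is 'i' or 'o' add -et; stems whose last vowel is 'a' delete the last vowel and add -ar.
So fosimel → pifosimel.

pifosimel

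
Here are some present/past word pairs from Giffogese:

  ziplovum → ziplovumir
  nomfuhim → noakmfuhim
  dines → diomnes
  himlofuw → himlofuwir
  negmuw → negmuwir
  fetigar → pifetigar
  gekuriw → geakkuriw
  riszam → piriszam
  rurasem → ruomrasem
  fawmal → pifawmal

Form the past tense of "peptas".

negmuw and gekuriw both end in -w yet inflect differently (negmuwir, geakkuriw), so the final letter is not what conditions the rule; the last vowel is.
"peptas" has last vowel 'a'. The stems whose last vowel is 'a' (fawmal → pifawmal, fetigar → pifetigar, riszam → piriszam) add the prefix pi-.
The other patterns: stems whose last vowel is 'u' add -ir; stems whose last vowel is 'i' insert -ak- after the first vowel; stems whose last vowel is 'e' insert -om- after the first vowel.
So peptas → pipeptas.

pipeptas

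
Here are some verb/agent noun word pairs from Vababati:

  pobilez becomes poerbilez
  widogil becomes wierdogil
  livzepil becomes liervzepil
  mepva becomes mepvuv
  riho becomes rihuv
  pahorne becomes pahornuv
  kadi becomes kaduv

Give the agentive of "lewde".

pobilez and pahorne both have last vowel 'e' yet inflect differently (poerbilez, pahornuv), so the last vowel is not what conditions the rule; whether the stem ends in a vowel or a consonant is.
"lewde" ends in a vowel. The stems ending in a vowel (mepva → mepvuv, riho → rihuv, pahorne → pahornuv) drop the final letter and add -uv.
So lewde → lewduv.

lewduv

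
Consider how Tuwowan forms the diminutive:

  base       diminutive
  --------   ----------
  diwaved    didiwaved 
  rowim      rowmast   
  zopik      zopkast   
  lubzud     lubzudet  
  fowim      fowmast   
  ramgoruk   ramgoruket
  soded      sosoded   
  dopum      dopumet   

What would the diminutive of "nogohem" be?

ramgoruk and zopik both end in -k yet inflect differently (ramgoruket, zopkast), so the final letter is not what conditions the rule; the last vowel is.
"nogohem" has last vowel 'e'. The stems whose last vowel is 'e' (diwaved → didiwaved, soded → sosoded) repeat the first consonant+vowel as a prefix.
The other patterns: stems whose last vowel is 'u' add -et; stems whose last vowel is 'i' delete the last vowel and add -ast.
So nogohem → nonogohem.

nonogohem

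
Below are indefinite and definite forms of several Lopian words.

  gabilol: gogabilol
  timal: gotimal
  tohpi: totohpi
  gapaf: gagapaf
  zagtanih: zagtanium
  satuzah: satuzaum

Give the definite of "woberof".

satuzah and timal both have last vowel 'a' yet inflect differently (satuzaum, gotimal), so the last vowel is not what conditions the rule; the final letter is.
"woberof" ends in -f. The one such stem in the data (gapaf → gagapaf) repeats the first consonant+vowel as a prefix (as does tohpi), so the same rule applies.
So woberof → wowoberof.

wowoberof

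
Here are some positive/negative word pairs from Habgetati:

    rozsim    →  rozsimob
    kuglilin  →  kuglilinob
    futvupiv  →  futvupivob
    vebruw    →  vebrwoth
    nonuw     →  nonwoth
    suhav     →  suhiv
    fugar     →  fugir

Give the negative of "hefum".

futvupiv and suhav both end in -v yet inflect differently (futvupivob, suhiv), so the final letter is not what conditions the rule; the last vowel is.
"hefum" has last vowel 'u'. The stems whose last vowel is 'u' (vebruw → vebrwoth, nonuw → nonwoth) delete the last vowel and add -oth.
So hefum → hefmoth.

hefmoth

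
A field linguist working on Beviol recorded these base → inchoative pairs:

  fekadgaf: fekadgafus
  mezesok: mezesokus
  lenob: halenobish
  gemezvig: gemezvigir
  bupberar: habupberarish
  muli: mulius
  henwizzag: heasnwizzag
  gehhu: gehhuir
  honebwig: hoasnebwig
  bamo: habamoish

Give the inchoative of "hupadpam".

gemezvig and honebwig both end in -g yet inflect differently (gemezvigir, hoasnebwig), so the final letter is not what conditions the rule; the first letter is.
"hupadpam" begins with h-. The stems beginning with h- (honebwig → hoasnebwig, henwizzag → heasnwizzag) insert -as- after the first vowel.
The other patterns: stems beginning with g- add -ir; stems beginning with f- or m- add -us; stems beginning with b- or l- add ha- … -ish around the stem.
So hupadpam → huaspadpam.

huaspadpam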